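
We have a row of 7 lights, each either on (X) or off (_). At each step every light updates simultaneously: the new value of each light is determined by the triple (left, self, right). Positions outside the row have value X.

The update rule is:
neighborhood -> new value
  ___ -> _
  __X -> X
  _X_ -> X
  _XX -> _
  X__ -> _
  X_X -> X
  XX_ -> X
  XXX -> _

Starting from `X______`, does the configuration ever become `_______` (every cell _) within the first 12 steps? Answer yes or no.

X_____X
X____X_
X___XXX
X__X___
X_XX__X
XX_X_X_
_XXXXXX
X______  (repeats step 0; period 8)
step 12: X__X___
step 12 is X__X___, still not uniform _

no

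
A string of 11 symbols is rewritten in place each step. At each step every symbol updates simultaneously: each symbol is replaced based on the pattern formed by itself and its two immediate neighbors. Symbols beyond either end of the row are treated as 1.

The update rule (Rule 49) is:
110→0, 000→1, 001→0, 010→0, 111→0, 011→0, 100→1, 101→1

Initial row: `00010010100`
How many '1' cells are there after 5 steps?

4

11001001010
00100100101
10010010010
01001001001
10100100100
count of 1: 4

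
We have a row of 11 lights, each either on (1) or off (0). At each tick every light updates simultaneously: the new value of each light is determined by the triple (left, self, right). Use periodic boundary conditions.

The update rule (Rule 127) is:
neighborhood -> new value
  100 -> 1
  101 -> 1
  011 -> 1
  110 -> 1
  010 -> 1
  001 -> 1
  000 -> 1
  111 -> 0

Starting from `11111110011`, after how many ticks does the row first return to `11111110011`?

2

tick 1: 00000011110
tick 2: 11111110011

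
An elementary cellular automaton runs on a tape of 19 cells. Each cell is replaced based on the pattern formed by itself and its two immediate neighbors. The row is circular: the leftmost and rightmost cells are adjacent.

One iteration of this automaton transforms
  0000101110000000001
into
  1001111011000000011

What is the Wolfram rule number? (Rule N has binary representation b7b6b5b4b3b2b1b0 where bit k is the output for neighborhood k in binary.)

position 7: 111 → 0  (bit 7 = 0)
position 8: 110 → 1  (bit 6 = 1)
position 5: 101 → 1  (bit 5 = 1)
position 0: 100 → 1  (bit 4 = 1)
position 6: 011 → 1  (bit 3 = 1)
position 4: 010 → 1  (bit 2 = 1)
position 3: 001 → 1  (bit 1 = 1)
position 1: 000 → 0  (bit 0 = 0)
bits b7..b0 = 01111110 = 126

126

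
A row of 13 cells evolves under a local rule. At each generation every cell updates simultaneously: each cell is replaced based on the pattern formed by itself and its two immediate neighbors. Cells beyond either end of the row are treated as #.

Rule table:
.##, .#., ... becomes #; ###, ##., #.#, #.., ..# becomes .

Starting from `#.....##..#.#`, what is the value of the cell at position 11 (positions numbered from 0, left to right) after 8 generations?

..###.#...#.#
..#...#.#.#.#
..#.#.#.#.#.#
..#.#.#.#.#.#  (fixed point — unchanged through generation 8)
position 11 holds .

.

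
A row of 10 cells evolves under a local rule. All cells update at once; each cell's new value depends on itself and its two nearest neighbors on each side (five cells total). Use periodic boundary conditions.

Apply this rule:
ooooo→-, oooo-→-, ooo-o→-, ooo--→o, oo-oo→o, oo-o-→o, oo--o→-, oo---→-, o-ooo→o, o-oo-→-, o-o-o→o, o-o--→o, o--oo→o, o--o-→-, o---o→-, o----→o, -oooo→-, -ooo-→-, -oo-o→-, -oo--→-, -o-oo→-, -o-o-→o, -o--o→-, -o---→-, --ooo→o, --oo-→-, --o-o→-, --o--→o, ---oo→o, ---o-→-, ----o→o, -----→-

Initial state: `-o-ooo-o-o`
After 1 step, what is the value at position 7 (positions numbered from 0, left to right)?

o

oo-o--oooo
position 7 holds o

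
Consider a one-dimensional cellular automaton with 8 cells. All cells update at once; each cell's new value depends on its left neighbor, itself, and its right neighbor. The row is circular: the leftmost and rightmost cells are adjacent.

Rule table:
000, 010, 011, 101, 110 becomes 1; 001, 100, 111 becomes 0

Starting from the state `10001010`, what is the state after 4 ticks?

10101111
11111000
10001010  (repeats tick 0; period 3)
tick 4: 10101111

10101111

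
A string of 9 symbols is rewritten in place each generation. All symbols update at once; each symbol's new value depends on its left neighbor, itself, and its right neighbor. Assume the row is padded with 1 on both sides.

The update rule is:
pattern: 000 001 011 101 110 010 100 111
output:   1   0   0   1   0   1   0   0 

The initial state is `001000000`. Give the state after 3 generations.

000001100

generation 1: 001011110
generation 2: 001100001
generation 3: 000001100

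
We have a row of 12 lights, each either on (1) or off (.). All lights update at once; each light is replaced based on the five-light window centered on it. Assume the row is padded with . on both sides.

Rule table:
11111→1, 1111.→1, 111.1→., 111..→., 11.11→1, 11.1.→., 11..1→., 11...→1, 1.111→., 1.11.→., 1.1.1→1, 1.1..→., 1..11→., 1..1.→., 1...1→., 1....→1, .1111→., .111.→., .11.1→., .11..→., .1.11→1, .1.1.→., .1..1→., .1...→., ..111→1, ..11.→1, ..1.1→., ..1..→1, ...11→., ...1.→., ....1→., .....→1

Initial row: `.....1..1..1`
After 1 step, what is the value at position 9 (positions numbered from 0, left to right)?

step 1: 111..1..1..1
position 9 holds .

.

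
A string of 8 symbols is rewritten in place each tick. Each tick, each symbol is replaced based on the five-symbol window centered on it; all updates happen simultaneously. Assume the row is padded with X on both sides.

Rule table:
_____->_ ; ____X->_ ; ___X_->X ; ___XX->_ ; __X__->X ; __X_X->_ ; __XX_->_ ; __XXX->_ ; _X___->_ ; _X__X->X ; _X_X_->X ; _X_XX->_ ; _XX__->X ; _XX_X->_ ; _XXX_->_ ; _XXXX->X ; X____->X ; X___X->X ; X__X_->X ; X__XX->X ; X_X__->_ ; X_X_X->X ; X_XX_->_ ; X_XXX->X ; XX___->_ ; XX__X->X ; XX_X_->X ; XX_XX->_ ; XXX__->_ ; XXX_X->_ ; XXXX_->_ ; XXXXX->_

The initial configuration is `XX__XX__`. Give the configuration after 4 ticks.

_XXX_X__

__XX_XXX
XX___XX_
___X____
_XXX_X__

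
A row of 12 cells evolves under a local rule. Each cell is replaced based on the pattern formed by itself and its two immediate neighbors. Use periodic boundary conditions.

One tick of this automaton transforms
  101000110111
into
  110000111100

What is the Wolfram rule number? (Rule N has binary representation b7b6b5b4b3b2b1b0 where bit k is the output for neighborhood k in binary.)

position 10: 111 → 0  (bit 7 = 0)
position 0: 110 → 1  (bit 6 = 1)
position 1: 101 → 1  (bit 5 = 1)
position 3: 100 → 0  (bit 4 = 0)
position 6: 011 → 1  (bit 3 = 1)
position 2: 010 → 0  (bit 2 = 0)
position 5: 001 → 0  (bit 1 = 0)
position 4: 000 → 0  (bit 0 = 0)
bits b7..b0 = 01101000 = 104

104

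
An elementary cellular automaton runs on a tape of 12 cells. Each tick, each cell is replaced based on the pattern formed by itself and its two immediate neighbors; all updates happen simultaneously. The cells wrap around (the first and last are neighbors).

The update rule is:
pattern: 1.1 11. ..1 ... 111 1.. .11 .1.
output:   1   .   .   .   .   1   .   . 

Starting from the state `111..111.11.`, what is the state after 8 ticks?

...1..1...1.

...1....1..1
1...1....1..
.1...1....1.
..1...1....1
1..1...1....
.1..1...1...
..1..1...1..
...1..1...1.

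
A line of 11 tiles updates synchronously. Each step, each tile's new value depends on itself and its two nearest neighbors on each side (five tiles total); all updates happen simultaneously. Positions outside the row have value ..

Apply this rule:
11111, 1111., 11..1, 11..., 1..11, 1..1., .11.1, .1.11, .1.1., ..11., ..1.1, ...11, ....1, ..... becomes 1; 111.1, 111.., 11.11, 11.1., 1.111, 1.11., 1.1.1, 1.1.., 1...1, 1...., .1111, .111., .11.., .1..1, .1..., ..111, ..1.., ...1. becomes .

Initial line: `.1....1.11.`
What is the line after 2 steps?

....1.11..1
111.11..11.

111.11..11.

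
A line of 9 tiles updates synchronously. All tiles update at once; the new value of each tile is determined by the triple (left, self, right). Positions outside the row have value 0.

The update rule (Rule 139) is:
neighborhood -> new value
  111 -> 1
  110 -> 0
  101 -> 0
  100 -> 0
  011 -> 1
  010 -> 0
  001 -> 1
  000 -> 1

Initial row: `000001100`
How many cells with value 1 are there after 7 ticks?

tick 1: 111111001
tick 2: 111110010
tick 3: 111100100
tick 4: 111001001
tick 5: 110010010
tick 6: 100100100
tick 7: 001001001
count of 1: 3

3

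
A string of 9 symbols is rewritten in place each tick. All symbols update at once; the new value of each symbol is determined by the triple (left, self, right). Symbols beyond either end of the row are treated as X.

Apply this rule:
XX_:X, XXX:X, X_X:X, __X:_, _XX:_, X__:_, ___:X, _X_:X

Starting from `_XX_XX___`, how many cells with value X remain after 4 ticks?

X_XX_X_X_
XX_XXXXXX
XXX_XXXXX
XXXX_XXXX
count of X: 8

8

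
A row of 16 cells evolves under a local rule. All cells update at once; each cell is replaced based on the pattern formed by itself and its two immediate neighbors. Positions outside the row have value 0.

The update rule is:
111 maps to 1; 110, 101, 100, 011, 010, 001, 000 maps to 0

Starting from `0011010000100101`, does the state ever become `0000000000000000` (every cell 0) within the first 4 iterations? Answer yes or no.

0000000000000000
all cells are 0 at iteration 1

yes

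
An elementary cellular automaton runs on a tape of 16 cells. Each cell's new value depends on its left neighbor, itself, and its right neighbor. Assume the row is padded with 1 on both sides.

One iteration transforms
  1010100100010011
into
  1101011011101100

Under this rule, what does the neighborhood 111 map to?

0

At position 15 the neighborhood is 111; the next row has 0 there.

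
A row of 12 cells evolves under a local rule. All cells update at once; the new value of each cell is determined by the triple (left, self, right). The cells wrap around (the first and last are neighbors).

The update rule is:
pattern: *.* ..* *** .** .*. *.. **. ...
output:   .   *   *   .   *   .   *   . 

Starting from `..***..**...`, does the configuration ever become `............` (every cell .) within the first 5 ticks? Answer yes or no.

.*.**.*.*...
**..*.*.*...
.*.**.*.*..*
.*..*.*.*.**
.*.**.*.*..*
tick 5 is .*.**.*.*..*, still not uniform .

no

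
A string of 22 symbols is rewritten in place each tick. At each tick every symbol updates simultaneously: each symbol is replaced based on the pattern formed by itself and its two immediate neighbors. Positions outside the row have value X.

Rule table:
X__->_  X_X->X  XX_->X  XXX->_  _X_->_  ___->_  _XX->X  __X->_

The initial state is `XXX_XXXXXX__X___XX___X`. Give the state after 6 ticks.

__XXX____X______XX___X
__X_X___________XX___X
___X____________XX___X
________________XX___X
________________XX___X  (fixed point — unchanged through tick 6)

________________XX___X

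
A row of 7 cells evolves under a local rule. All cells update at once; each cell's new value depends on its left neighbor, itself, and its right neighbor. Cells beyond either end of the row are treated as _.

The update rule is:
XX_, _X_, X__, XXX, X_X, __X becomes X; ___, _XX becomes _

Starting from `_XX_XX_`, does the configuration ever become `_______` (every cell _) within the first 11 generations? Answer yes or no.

X_XX_XX
XX_XX_X
_XX_XXX
X_XX_XX  (repeats generation 1; period 3)
generation 11: XX_XX_X
generation 11 is XX_XX_X, still not uniform _

no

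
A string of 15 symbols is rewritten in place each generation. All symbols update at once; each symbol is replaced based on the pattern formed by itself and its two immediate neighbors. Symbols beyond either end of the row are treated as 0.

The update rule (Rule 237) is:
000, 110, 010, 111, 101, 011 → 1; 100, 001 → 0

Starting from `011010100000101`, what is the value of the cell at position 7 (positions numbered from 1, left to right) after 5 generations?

generation 1: 011111101110111
generation 2: 011111111111111
generation 3: 011111111111111  (fixed point — unchanged through generation 5)
position 7 holds 1

1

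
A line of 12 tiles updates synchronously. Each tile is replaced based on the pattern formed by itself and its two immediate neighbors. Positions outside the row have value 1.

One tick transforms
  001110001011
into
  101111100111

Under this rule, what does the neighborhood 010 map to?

0

At position 8 the neighborhood is 010; the next row has 0 there.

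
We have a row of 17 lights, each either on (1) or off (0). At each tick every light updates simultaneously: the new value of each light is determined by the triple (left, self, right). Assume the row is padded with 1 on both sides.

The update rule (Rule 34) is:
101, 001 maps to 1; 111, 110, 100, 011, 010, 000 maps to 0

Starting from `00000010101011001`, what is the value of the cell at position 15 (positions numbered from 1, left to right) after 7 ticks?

tick 1: 00000101010100010
tick 2: 00001010101000101
tick 3: 00010101010001010
tick 4: 00101010100010101
tick 5: 01010101000101010
tick 6: 10101010001010101
tick 7: 01010100010101010
position 15 holds 0

0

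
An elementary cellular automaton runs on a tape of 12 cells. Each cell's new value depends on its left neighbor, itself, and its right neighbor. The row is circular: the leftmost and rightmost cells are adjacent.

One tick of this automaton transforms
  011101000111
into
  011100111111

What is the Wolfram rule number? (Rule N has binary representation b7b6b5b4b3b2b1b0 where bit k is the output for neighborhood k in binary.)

position 2: 111 → 1  (bit 7 = 1)
position 3: 110 → 1  (bit 6 = 1)
position 0: 101 → 0  (bit 5 = 0)
position 6: 100 → 1  (bit 4 = 1)
position 1: 011 → 1  (bit 3 = 1)
position 5: 010 → 0  (bit 2 = 0)
position 8: 001 → 1  (bit 1 = 1)
position 7: 000 → 1  (bit 0 = 1)
bits b7..b0 = 11011011 = 219

219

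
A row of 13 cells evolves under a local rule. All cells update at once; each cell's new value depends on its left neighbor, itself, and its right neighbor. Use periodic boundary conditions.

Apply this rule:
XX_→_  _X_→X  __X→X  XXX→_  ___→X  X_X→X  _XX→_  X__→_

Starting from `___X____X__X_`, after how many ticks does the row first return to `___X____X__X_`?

26

tick 1: XXXX_XXXX_XX_
tick 2: ____X____X__X
tick 3: _XXXX_XXXX_XX
tick 4: X____X____X__
tick 5: X_XXXX_XXXX_X
tick 6: _X____X____X_
tick 7: XX_XXXX_XXXX_
tick 8: __X____X____X
tick 9: _XX_XXXX_XXXX
tick 10: X__X____X____
tick 11: X_XX_XXXX_XXX
tick 12: _X__X____X___
tick 13: XX_XX_XXXX_XX
tick 14: __X__X____X__
tick 15: XXX_XX_XXXX_X
tick 16: ___X__X____X_
tick 17: XXXX_XX_XXXX_
tick 18: ____X__X____X
tick 19: _XXXX_XX_XXXX
tick 20: X____X__X____
tick 21: X_XXXX_XX_XXX
tick 22: _X____X__X___
tick 23: XX_XXXX_XX_XX
tick 24: __X____X__X__
tick 25: XXX_XXXX_XX_X
tick 26: ___X____X__X_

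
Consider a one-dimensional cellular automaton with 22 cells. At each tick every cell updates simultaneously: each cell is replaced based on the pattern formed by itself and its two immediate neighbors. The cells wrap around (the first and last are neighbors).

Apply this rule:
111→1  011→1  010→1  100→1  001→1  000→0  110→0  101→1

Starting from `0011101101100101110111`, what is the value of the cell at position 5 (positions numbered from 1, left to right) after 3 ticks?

tick 1: 1111011011011111101110
tick 2: 1110110110111111011101
tick 3: 1101101101111110111011
position 5 holds 1

1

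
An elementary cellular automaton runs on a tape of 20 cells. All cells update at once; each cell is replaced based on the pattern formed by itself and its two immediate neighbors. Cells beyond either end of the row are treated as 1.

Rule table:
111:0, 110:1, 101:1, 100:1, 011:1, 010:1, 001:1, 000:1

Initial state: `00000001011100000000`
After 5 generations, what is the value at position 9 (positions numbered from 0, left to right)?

11111111110111111111
00000000011100000000
11111111110111111111  (repeats generation 1; period 2)
generation 5: 11111111110111111111
position 9 holds 1

1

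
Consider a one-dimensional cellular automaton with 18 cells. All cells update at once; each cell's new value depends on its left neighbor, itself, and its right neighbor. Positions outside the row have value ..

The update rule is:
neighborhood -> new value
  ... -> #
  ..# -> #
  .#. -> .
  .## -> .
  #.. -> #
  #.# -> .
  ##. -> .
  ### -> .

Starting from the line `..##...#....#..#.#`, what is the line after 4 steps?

..##...........###

step 1: ##..###.####.##...
step 2: ..##...........###
step 3: ##..###########...
step 4: ..##...........###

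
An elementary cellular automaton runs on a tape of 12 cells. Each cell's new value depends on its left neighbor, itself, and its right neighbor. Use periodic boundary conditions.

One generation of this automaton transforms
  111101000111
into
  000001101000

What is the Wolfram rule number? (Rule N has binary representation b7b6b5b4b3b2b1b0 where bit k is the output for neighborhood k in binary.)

position 0: 111 → 0  (bit 7 = 0)
position 3: 110 → 0  (bit 6 = 0)
position 4: 101 → 0  (bit 5 = 0)
position 6: 100 → 1  (bit 4 = 1)
position 9: 011 → 0  (bit 3 = 0)
position 5: 010 → 1  (bit 2 = 1)
position 8: 001 → 1  (bit 1 = 1)
position 7: 000 → 0  (bit 0 = 0)
bits b7..b0 = 00010110 = 22

22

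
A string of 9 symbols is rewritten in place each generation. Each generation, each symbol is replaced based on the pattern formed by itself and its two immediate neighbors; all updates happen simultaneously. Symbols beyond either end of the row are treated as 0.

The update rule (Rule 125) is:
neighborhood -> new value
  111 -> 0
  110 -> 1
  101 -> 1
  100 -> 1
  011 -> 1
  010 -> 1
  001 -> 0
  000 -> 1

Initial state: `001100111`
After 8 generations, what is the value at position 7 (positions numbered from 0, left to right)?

0

101110101
111011111
101110001
111011101
101110111
111011101  (repeats generation 4; period 2)
generation 8: 111011101
position 7 holds 0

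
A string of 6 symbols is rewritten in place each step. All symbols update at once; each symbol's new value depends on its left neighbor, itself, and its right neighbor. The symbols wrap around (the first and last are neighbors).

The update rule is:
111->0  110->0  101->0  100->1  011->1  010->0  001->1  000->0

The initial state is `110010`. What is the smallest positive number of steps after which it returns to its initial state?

3

101100
001011
110010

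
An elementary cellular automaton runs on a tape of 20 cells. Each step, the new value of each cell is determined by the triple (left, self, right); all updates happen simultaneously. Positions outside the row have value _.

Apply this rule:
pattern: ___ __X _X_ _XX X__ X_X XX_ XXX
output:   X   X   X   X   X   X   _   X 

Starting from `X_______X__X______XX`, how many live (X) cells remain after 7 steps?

XXXXXXXXXXXXXXXXXXX_
XXXXXXXXXXXXXXXXXX_X
XXXXXXXXXXXXXXXXX_XX
XXXXXXXXXXXXXXXX_XX_
XXXXXXXXXXXXXXX_XX_X
XXXXXXXXXXXXXX_XX_XX
XXXXXXXXXXXXX_XX_XX_
count of X: 17

17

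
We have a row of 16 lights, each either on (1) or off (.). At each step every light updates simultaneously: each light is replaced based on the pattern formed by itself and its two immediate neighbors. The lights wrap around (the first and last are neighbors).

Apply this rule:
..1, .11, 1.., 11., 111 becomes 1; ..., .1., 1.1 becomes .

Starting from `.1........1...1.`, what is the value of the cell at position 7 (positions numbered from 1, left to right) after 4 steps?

step 1: 1.1......1.1.1.1
step 2: 1..1....1......1
step 3: 111.1..1.1....11
step 4: 111..11...1..111
position 7 holds 1

1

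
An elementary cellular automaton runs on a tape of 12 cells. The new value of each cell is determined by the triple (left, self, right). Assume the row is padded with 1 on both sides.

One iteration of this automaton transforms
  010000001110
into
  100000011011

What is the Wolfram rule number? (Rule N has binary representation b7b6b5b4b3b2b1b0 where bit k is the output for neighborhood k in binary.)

106

position 9: 111 → 0  (bit 7 = 0)
position 10: 110 → 1  (bit 6 = 1)
position 0: 101 → 1  (bit 5 = 1)
position 2: 100 → 0  (bit 4 = 0)
position 8: 011 → 1  (bit 3 = 1)
position 1: 010 → 0  (bit 2 = 0)
position 7: 001 → 1  (bit 1 = 1)
position 3: 000 → 0  (bit 0 = 0)
bits b7..b0 = 01101010 = 106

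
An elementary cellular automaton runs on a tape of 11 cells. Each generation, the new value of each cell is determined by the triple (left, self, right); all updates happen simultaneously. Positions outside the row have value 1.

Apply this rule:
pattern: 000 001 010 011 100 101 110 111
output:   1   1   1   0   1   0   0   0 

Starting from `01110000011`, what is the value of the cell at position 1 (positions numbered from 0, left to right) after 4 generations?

1

00001111100
11110000011
00001111100  (repeats generation 1; period 2)
generation 4: 11110000011
position 1 holds 1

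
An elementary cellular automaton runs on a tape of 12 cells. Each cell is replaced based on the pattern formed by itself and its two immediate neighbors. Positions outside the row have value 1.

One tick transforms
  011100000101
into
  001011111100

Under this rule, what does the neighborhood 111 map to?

1

At position 2 the neighborhood is 111; the next row has 1 there.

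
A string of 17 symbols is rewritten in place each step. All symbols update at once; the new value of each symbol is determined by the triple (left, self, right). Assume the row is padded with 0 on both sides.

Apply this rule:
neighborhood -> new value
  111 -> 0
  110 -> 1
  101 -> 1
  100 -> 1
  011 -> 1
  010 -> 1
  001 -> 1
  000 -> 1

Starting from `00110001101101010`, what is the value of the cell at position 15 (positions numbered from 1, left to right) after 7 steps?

step 1: 11111111111111111
step 2: 10000000000000001
step 3: 11111111111111111  (repeats step 1; period 2)
step 7: 11111111111111111
position 15 holds 1

1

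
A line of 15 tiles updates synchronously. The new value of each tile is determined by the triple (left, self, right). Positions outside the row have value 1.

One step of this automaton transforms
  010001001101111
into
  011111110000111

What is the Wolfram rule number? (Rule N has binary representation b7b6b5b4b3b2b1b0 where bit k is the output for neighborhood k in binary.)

position 12: 111 → 1  (bit 7 = 1)
position 9: 110 → 0  (bit 6 = 0)
position 0: 101 → 0  (bit 5 = 0)
position 2: 100 → 1  (bit 4 = 1)
position 8: 011 → 0  (bit 3 = 0)
position 1: 010 → 1  (bit 2 = 1)
position 4: 001 → 1  (bit 1 = 1)
position 3: 000 → 1  (bit 0 = 1)
bits b7..b0 = 10010111 = 151

151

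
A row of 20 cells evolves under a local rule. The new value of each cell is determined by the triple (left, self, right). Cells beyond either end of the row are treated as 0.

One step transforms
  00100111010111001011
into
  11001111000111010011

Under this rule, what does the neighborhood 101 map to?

0

At position 8 the neighborhood is 101; the next row has 0 there.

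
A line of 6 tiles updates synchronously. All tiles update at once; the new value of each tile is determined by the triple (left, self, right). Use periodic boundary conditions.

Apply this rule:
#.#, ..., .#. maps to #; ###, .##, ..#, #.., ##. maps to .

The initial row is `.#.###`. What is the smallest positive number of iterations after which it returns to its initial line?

6

###...
....#.
###.#.
...###
.#....
.#.###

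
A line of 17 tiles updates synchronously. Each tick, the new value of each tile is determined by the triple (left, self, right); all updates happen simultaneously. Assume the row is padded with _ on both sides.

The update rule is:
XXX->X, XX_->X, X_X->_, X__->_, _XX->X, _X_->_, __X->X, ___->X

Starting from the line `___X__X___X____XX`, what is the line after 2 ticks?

XXX__X__XX__XXXXX
XXX_X__XXX_XXXXXX

XXX_X__XXX_XXXXXX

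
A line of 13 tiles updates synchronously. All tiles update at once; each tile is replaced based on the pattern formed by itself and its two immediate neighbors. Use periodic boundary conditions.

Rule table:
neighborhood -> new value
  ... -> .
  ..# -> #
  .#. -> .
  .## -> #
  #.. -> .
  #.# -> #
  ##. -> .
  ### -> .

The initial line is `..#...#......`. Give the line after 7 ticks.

.#...#.......
#...#........
...#........#
..#........#.
.#........#..
#........#...
........#...#

........#...#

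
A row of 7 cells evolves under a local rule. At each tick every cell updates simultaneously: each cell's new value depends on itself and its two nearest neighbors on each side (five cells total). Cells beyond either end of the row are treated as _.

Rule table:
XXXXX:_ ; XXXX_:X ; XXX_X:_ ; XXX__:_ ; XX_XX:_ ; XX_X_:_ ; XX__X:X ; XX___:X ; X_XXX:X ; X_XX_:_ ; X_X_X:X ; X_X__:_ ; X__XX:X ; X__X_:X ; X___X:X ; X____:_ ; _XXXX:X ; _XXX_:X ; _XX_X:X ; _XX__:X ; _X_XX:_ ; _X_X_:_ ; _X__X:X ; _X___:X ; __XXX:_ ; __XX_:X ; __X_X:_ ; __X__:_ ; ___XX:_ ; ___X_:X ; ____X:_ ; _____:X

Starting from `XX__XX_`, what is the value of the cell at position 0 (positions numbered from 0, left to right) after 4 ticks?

tick 1: XXXXXXX
tick 2: _X___X_
tick 3: X_XXX_X
tick 4: __XX___
position 0 holds _

_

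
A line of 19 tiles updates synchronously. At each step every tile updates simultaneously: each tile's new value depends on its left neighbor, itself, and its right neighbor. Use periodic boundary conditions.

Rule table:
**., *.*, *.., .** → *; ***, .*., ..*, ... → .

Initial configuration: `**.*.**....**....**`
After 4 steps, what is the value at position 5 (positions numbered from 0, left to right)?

.**.****...***...*.
.****..**..*.**...*
**..**.***..****...
***.****.**.*..**..
position 5 holds *

*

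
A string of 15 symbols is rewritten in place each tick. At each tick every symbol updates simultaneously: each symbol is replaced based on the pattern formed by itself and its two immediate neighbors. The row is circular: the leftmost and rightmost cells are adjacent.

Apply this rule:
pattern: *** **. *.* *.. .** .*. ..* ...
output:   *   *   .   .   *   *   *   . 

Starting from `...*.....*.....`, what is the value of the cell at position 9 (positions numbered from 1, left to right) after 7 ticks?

*

tick 1: ..**....**.....
tick 2: .***...***.....
tick 3: ****..****.....
tick 4: ****.*****....*
tick 5: ****.*****...**
tick 6: ****.*****..***
tick 7: ****.*****.****
position 9 holds *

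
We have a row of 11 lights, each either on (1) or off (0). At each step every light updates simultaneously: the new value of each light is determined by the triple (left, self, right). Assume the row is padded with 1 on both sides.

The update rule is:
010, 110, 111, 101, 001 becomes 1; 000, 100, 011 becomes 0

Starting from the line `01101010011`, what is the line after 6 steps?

11111101111

10111110101
11011111110
11101111111
11110111111
11111011111
11111101111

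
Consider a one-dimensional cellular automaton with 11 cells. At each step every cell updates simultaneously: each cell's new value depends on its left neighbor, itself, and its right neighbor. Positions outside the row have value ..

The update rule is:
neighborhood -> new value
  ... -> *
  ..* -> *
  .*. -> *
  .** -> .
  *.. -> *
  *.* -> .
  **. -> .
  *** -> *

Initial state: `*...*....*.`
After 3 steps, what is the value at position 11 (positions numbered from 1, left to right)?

*

***********
.*********.
*.*******.*
position 11 holds *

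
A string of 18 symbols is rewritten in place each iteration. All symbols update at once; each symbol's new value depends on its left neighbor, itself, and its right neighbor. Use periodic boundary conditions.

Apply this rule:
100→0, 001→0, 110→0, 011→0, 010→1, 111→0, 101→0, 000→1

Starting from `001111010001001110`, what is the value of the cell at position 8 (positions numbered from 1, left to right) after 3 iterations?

iteration 1: 100000010101000000
iteration 2: 101111010101011110
iteration 3: 100000010101000000
position 8 holds 1

1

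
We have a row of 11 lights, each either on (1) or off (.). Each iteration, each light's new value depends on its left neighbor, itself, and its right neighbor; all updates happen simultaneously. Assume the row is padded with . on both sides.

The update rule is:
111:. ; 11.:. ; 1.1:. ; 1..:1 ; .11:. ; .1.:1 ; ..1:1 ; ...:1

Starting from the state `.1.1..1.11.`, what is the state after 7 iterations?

1111111....

11.1111...1
.......1111
1111111....
.......1111  (repeats iteration 2; period 2)
iteration 7: 1111111....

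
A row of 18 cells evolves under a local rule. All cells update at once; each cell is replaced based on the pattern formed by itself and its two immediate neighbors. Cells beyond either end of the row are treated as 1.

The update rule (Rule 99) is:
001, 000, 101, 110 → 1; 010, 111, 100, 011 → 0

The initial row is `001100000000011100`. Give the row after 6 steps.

010101111111100101
101010000000101010
110100111111010101
011001000001101010
101010011110110101
110100100011011010

110100100011011010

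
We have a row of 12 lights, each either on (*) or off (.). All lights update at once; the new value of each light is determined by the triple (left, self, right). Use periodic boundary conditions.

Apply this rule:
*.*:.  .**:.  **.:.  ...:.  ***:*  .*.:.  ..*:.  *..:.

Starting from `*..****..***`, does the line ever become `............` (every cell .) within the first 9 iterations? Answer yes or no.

yes

....**....**
............
all cells are . at iteration 2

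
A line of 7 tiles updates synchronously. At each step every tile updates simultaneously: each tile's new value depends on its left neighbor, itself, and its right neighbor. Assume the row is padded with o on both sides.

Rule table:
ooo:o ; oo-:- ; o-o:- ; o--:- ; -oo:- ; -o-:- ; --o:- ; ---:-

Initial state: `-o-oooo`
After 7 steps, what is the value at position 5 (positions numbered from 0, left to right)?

-

----ooo
-----oo
------o
-------
-------  (fixed point — unchanged through step 7)
position 5 holds -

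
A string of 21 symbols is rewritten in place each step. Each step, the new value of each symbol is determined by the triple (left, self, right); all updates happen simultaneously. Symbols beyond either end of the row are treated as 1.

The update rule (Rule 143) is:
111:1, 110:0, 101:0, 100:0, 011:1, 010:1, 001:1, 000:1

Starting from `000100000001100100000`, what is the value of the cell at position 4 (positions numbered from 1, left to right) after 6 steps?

step 1: 011101111111001101111
step 2: 011001111110011001111
step 3: 010011111100110011111
step 4: 010111111001100111111
step 5: 010111110011001111111
step 6: 010111100110011111111
position 4 holds 1

1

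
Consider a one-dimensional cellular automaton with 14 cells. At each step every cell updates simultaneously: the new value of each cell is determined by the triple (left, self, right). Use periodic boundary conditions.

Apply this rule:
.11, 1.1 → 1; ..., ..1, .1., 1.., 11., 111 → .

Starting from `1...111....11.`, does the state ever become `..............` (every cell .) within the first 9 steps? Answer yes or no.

step 1: ....1......1.1
step 2: ............1.
step 3: ..............
all cells are . at step 3

yes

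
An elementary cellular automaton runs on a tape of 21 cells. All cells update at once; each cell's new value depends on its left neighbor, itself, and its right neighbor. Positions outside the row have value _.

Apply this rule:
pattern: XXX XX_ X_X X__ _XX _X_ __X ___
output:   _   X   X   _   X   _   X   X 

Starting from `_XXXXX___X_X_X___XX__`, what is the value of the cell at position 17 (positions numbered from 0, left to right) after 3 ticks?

X

tick 1: XX___X_XX_X_X__XXXX_X
tick 2: XX_XX_XXXX_X__XX__XX_
tick 3: XXXXXXX__XX__XXX_XXX_
position 17 holds X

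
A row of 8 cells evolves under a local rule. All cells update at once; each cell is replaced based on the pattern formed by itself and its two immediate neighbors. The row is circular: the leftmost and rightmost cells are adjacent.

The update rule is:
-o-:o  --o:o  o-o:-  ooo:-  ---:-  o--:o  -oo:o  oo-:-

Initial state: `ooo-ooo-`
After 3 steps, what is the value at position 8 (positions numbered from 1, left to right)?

o---o---
oo-ooo-o
---o---o
position 8 holds o

o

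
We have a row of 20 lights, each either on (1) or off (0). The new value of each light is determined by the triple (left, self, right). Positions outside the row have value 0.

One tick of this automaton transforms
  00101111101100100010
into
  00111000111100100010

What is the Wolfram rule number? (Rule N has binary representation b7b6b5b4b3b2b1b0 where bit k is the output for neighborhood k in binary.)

position 5: 111 → 0  (bit 7 = 0)
position 8: 110 → 1  (bit 6 = 1)
position 3: 101 → 1  (bit 5 = 1)
position 12: 100 → 0  (bit 4 = 0)
position 4: 011 → 1  (bit 3 = 1)
position 2: 010 → 1  (bit 2 = 1)
position 1: 001 → 0  (bit 1 = 0)
position 0: 000 → 0  (bit 0 = 0)
bits b7..b0 = 01101100 = 108

108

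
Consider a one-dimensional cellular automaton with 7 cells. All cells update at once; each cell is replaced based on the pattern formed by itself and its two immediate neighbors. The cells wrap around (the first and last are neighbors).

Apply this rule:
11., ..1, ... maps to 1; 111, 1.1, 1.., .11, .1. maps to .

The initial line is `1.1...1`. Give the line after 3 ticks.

1...11.
..11.1.
11.1...

11.1...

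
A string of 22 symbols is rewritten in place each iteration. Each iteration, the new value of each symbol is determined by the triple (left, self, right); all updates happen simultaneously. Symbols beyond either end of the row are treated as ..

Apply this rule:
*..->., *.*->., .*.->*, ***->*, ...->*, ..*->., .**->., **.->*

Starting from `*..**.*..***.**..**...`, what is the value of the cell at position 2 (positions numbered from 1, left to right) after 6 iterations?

.

*...*.*...**..*...*.**
*.*.*.*.*..*..*.*.*..*
*.*.*.*.*..*..*.*.*..*  (fixed point — unchanged through iteration 6)
position 2 holds .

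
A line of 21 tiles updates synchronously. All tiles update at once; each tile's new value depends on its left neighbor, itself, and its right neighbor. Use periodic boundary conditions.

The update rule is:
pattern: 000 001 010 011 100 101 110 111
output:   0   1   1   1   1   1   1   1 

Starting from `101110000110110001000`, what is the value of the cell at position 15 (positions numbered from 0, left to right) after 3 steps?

1

111111001111111011101
111111111111111111111
111111111111111111111
position 15 holds 1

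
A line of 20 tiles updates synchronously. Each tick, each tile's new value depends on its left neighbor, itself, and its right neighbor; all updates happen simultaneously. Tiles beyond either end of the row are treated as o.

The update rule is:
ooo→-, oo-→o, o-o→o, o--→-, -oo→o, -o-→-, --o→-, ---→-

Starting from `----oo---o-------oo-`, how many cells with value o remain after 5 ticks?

2

----oo-----------ooo
----oo-----------o--
----oo--------------
----oo--------------  (fixed point — unchanged through tick 5)
count of o: 2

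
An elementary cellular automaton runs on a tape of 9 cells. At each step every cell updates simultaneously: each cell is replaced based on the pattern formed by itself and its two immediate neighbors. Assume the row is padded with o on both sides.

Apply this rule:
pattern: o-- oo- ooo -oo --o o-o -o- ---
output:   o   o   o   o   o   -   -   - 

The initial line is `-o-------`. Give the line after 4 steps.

oooo--ooo

--o-----o
oo-o---oo
oo--o-ooo
oooo--ooo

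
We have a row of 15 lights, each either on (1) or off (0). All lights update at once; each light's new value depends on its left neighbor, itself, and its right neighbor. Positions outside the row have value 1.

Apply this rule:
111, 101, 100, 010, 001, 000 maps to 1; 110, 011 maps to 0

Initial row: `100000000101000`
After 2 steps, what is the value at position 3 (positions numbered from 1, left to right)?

1

011111111111111
101111111111111
position 3 holds 1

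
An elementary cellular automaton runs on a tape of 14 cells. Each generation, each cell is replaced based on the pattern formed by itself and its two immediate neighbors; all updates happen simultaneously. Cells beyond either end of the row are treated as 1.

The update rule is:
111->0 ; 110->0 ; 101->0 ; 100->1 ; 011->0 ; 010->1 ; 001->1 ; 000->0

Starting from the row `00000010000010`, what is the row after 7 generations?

generation 1: 10000111000110
generation 2: 01001000101000
generation 3: 01111101101101
generation 4: 00000000000000
generation 5: 10000000000001
generation 6: 01000000000010
generation 7: 01100000000110

01100000000110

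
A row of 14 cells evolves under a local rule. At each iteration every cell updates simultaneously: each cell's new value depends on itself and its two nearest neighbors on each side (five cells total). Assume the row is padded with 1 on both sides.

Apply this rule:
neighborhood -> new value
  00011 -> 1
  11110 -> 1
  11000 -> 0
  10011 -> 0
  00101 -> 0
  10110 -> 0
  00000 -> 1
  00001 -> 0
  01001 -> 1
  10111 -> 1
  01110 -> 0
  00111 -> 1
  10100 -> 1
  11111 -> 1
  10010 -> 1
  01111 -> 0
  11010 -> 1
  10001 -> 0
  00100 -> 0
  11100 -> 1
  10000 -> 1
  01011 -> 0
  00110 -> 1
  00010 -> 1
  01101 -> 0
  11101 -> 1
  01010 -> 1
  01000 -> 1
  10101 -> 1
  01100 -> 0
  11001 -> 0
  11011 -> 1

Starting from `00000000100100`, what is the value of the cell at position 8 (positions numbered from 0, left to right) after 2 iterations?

0

01111101011010
11011111000110
position 8 holds 0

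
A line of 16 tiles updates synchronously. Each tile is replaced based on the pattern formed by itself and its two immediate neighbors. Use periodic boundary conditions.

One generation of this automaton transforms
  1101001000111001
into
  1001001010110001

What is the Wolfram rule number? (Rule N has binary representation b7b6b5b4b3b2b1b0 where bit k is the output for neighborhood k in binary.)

position 0: 111 → 1  (bit 7 = 1)
position 1: 110 → 0  (bit 6 = 0)
position 2: 101 → 0  (bit 5 = 0)
position 4: 100 → 0  (bit 4 = 0)
position 10: 011 → 1  (bit 3 = 1)
position 3: 010 → 1  (bit 2 = 1)
position 5: 001 → 0  (bit 1 = 0)
position 8: 000 → 1  (bit 0 = 1)
bits b7..b0 = 10001101 = 141

141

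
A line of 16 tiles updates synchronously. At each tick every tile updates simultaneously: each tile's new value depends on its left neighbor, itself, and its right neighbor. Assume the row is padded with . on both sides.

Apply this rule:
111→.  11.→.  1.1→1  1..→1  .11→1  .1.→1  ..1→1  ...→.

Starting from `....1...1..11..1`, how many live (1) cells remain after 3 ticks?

9

...111.11111.111
..11..11....11..
.11.111.1..11.1.
count of 1: 9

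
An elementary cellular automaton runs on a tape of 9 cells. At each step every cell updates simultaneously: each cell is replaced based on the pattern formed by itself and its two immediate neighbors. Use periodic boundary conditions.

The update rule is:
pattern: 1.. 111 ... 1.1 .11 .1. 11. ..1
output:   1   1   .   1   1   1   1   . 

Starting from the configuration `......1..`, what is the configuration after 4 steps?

11....111

......11.
......111
1.....111
11....111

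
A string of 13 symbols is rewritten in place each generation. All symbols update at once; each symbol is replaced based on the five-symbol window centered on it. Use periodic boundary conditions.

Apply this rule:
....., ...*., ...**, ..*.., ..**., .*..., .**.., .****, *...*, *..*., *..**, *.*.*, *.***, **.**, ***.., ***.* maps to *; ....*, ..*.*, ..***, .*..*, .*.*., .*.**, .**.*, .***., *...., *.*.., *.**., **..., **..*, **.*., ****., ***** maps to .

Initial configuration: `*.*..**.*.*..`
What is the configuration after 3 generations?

*.*..****....

generation 1: ....**..*...*
generation 2: *..***.******
generation 3: *.*..****....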